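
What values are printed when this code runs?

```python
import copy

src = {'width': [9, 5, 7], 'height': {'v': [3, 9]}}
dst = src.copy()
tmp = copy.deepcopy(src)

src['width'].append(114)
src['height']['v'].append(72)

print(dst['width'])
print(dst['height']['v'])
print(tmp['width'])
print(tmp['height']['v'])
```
[9, 5, 7, 114]
[3, 9, 72]
[9, 5, 7]
[3, 9]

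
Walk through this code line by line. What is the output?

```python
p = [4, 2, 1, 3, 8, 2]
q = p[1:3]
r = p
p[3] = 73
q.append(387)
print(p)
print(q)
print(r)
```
[4, 2, 1, 73, 8, 2]
[2, 1, 387]
[4, 2, 1, 73, 8, 2]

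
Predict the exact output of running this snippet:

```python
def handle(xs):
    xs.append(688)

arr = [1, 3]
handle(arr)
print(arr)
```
[1, 3, 688]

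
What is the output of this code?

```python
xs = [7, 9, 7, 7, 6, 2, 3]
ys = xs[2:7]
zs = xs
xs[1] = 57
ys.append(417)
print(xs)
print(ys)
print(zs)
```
[7, 57, 7, 7, 6, 2, 3]
[7, 7, 6, 2, 3, 417]
[7, 57, 7, 7, 6, 2, 3]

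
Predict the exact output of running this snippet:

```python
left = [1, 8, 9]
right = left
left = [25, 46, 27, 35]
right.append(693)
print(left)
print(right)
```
[25, 46, 27, 35]
[1, 8, 9, 693]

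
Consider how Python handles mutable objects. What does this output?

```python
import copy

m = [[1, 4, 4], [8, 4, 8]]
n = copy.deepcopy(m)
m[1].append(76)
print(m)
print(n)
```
[[1, 4, 4], [8, 4, 8, 76]]
[[1, 4, 4], [8, 4, 8]]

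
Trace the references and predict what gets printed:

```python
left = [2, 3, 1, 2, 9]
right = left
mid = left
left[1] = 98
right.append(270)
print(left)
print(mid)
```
[2, 98, 1, 2, 9, 270]
[2, 98, 1, 2, 9, 270]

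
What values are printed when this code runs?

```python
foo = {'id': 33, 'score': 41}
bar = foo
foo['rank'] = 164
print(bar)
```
{'id': 33, 'score': 41, 'rank': 164}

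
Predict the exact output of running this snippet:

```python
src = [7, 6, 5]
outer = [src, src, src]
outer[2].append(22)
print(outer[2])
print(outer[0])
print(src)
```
[7, 6, 5, 22]
[7, 6, 5, 22]
[7, 6, 5, 22]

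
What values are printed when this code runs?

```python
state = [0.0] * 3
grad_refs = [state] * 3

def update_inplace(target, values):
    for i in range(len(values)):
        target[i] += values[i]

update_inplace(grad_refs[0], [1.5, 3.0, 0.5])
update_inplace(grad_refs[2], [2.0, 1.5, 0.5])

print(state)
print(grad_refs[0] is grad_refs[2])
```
[3.5, 4.5, 1.0]
True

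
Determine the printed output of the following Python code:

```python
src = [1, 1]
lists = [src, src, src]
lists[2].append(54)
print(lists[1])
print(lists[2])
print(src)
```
[1, 1, 54]
[1, 1, 54]
[1, 1, 54]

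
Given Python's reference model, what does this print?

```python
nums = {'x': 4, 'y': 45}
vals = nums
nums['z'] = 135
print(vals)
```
{'x': 4, 'y': 45, 'z': 135}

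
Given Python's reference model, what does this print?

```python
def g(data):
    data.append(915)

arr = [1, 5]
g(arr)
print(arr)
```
[1, 5, 915]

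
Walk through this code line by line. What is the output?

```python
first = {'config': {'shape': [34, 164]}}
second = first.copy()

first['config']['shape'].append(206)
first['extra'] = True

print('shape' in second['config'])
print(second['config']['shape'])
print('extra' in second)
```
True
[34, 164, 206]
False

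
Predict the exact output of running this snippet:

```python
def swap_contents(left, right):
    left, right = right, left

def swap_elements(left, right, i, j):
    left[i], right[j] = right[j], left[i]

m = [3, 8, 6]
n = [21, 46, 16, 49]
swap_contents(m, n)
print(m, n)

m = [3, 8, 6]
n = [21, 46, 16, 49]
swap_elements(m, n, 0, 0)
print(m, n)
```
[3, 8, 6] [21, 46, 16, 49]
[21, 8, 6] [3, 46, 16, 49]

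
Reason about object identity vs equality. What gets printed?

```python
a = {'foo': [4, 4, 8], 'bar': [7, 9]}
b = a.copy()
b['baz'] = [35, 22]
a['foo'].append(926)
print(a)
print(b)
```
{'foo': [4, 4, 8, 926], 'bar': [7, 9]}
{'foo': [4, 4, 8, 926], 'bar': [7, 9], 'baz': [35, 22]}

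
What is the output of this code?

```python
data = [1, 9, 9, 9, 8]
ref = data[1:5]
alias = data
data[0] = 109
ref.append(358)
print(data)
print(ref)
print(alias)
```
[109, 9, 9, 9, 8]
[9, 9, 9, 8, 358]
[109, 9, 9, 9, 8]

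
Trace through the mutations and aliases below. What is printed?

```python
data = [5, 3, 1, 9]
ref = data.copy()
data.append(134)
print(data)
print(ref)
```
[5, 3, 1, 9, 134]
[5, 3, 1, 9]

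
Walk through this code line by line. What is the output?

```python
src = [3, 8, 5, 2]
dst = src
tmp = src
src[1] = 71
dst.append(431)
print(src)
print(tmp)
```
[3, 71, 5, 2, 431]
[3, 71, 5, 2, 431]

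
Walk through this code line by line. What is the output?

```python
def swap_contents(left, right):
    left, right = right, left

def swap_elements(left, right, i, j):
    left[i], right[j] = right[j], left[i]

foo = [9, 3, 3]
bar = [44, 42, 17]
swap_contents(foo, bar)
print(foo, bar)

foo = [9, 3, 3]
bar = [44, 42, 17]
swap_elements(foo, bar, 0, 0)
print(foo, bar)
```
[9, 3, 3] [44, 42, 17]
[44, 3, 3] [9, 42, 17]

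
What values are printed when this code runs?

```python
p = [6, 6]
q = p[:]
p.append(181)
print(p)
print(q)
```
[6, 6, 181]
[6, 6]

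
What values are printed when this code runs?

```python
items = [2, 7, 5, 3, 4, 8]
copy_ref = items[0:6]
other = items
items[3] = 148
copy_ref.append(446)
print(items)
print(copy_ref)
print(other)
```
[2, 7, 5, 148, 4, 8]
[2, 7, 5, 3, 4, 8, 446]
[2, 7, 5, 148, 4, 8]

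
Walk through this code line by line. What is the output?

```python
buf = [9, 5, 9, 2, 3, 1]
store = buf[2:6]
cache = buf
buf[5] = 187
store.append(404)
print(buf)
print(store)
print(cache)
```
[9, 5, 9, 2, 3, 187]
[9, 2, 3, 1, 404]
[9, 5, 9, 2, 3, 187]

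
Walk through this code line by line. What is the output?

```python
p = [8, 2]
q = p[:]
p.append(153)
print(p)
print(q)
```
[8, 2, 153]
[8, 2]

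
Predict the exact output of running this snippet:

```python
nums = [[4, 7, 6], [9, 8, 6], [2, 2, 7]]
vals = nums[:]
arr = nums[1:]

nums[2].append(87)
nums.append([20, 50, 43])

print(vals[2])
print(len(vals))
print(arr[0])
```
[2, 2, 7, 87]
3
[9, 8, 6]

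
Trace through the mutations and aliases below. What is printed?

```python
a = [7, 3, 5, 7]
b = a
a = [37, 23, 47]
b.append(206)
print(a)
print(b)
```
[37, 23, 47]
[7, 3, 5, 7, 206]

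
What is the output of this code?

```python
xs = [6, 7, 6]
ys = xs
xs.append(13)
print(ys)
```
[6, 7, 6, 13]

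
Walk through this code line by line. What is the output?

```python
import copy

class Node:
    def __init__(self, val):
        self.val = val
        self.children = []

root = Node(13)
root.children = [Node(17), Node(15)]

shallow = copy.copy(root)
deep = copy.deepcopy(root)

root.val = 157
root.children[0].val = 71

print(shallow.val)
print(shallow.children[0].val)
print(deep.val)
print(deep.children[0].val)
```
13
71
13
17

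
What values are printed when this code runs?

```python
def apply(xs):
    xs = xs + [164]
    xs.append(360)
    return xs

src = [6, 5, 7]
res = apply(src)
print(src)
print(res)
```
[6, 5, 7]
[6, 5, 7, 164, 360]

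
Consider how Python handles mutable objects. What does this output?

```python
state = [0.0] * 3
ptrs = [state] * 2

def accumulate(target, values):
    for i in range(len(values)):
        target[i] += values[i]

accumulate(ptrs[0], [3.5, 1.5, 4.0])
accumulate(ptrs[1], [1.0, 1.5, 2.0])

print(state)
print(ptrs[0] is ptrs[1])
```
[4.5, 3.0, 6.0]
True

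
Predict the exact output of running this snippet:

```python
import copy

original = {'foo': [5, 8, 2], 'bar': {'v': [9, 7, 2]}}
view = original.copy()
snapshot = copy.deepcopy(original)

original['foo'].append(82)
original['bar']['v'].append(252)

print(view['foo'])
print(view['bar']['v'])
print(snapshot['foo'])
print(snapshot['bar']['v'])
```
[5, 8, 2, 82]
[9, 7, 2, 252]
[5, 8, 2]
[9, 7, 2]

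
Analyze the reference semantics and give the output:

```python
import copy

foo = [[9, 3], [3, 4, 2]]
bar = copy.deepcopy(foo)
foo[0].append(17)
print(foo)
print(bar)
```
[[9, 3, 17], [3, 4, 2]]
[[9, 3], [3, 4, 2]]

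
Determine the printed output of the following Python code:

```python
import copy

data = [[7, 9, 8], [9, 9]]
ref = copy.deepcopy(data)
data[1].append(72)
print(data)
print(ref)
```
[[7, 9, 8], [9, 9, 72]]
[[7, 9, 8], [9, 9]]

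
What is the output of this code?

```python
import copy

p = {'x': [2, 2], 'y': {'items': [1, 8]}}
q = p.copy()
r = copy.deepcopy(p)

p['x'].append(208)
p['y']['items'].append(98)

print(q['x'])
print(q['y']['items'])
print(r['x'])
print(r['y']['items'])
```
[2, 2, 208]
[1, 8, 98]
[2, 2]
[1, 8]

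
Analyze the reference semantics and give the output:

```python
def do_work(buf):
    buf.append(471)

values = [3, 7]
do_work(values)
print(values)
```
[3, 7, 471]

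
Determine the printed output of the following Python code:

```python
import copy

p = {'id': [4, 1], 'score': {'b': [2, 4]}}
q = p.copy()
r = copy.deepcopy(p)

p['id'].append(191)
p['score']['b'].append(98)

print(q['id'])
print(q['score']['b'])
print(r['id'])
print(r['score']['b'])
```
[4, 1, 191]
[2, 4, 98]
[4, 1]
[2, 4]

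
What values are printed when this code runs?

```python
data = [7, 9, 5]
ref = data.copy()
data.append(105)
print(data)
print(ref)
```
[7, 9, 5, 105]
[7, 9, 5]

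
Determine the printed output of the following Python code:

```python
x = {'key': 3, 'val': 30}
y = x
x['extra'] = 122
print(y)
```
{'key': 3, 'val': 30, 'extra': 122}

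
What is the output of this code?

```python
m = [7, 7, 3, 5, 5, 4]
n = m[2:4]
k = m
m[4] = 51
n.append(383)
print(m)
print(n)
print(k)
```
[7, 7, 3, 5, 51, 4]
[3, 5, 383]
[7, 7, 3, 5, 51, 4]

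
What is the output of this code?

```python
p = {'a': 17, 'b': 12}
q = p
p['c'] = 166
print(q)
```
{'a': 17, 'b': 12, 'c': 166}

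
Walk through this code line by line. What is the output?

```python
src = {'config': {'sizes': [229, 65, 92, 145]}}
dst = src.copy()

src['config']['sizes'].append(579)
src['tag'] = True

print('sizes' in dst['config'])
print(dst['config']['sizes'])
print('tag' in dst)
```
True
[229, 65, 92, 145, 579]
False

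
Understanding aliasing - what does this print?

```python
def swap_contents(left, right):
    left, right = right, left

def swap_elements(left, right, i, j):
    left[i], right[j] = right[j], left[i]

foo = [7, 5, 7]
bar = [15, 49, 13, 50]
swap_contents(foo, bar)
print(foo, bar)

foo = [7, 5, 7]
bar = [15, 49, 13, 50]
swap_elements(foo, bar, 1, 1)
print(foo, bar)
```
[7, 5, 7] [15, 49, 13, 50]
[7, 49, 7] [15, 5, 13, 50]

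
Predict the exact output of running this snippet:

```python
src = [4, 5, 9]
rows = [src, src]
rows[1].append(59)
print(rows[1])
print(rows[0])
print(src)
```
[4, 5, 9, 59]
[4, 5, 9, 59]
[4, 5, 9, 59]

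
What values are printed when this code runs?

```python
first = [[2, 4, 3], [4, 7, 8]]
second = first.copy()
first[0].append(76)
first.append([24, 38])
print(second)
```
[[2, 4, 3, 76], [4, 7, 8]]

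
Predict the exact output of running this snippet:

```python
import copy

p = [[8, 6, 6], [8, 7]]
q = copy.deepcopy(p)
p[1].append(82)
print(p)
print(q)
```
[[8, 6, 6], [8, 7, 82]]
[[8, 6, 6], [8, 7]]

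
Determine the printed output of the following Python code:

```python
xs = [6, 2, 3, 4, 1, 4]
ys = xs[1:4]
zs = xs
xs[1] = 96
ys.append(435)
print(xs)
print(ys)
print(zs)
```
[6, 96, 3, 4, 1, 4]
[2, 3, 4, 435]
[6, 96, 3, 4, 1, 4]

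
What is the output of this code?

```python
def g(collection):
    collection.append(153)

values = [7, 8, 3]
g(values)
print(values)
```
[7, 8, 3, 153]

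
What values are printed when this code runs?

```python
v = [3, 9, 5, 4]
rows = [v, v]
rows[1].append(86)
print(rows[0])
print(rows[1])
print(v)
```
[3, 9, 5, 4, 86]
[3, 9, 5, 4, 86]
[3, 9, 5, 4, 86]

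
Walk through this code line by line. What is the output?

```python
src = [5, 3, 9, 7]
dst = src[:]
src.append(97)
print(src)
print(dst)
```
[5, 3, 9, 7, 97]
[5, 3, 9, 7]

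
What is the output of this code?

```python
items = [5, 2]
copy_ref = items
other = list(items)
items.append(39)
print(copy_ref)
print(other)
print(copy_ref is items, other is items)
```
[5, 2, 39]
[5, 2]
True False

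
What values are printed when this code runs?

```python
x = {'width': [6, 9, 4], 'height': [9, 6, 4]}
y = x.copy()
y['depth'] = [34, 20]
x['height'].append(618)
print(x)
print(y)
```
{'width': [6, 9, 4], 'height': [9, 6, 4, 618]}
{'width': [6, 9, 4], 'height': [9, 6, 4, 618], 'depth': [34, 20]}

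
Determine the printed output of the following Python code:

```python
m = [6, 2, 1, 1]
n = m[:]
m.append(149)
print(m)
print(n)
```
[6, 2, 1, 1, 149]
[6, 2, 1, 1]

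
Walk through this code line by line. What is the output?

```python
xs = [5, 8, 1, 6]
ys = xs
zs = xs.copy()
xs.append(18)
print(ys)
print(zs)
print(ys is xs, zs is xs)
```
[5, 8, 1, 6, 18]
[5, 8, 1, 6]
True False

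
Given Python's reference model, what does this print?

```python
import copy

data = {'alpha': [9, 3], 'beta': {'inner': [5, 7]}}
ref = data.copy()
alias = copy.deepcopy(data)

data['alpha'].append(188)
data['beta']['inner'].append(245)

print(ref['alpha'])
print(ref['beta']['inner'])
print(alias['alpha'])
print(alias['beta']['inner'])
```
[9, 3, 188]
[5, 7, 245]
[9, 3]
[5, 7]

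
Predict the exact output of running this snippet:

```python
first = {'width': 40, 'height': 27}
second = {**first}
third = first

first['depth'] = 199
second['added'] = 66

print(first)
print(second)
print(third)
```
{'width': 40, 'height': 27, 'depth': 199}
{'width': 40, 'height': 27, 'added': 66}
{'width': 40, 'height': 27, 'depth': 199}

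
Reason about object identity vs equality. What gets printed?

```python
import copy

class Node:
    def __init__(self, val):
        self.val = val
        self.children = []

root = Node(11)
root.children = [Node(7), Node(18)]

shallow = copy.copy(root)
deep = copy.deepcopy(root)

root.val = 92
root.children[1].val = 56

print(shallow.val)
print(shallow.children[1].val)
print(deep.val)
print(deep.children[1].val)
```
11
56
11
18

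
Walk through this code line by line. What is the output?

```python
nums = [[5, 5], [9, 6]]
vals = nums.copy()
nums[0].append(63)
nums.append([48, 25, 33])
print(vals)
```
[[5, 5, 63], [9, 6]]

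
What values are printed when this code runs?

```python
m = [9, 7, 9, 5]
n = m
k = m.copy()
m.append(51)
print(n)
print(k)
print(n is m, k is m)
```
[9, 7, 9, 5, 51]
[9, 7, 9, 5]
True False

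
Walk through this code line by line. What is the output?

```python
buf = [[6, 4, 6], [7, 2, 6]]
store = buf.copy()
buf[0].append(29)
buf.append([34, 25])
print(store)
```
[[6, 4, 6, 29], [7, 2, 6]]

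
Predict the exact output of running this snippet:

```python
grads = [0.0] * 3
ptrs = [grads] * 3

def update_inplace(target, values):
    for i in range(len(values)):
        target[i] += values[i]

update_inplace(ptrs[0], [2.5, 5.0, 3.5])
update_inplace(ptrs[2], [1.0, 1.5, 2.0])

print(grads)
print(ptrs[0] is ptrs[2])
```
[3.5, 6.5, 5.5]
True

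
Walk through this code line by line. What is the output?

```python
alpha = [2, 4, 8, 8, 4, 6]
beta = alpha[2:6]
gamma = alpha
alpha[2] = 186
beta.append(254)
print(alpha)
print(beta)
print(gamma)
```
[2, 4, 186, 8, 4, 6]
[8, 8, 4, 6, 254]
[2, 4, 186, 8, 4, 6]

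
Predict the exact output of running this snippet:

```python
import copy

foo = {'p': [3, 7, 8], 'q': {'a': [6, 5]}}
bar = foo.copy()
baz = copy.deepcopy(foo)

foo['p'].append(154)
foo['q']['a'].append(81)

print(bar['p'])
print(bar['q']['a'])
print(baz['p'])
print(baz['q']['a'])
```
[3, 7, 8, 154]
[6, 5, 81]
[3, 7, 8]
[6, 5]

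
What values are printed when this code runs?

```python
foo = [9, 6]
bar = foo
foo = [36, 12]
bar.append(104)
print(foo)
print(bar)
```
[36, 12]
[9, 6, 104]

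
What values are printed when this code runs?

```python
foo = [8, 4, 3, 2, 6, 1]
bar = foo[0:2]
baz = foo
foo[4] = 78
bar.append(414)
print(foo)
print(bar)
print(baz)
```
[8, 4, 3, 2, 78, 1]
[8, 4, 414]
[8, 4, 3, 2, 78, 1]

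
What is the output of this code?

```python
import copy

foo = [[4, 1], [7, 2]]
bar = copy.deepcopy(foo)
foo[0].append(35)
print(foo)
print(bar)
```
[[4, 1, 35], [7, 2]]
[[4, 1], [7, 2]]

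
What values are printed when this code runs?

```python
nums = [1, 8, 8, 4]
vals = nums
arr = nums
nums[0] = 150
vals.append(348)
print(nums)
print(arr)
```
[150, 8, 8, 4, 348]
[150, 8, 8, 4, 348]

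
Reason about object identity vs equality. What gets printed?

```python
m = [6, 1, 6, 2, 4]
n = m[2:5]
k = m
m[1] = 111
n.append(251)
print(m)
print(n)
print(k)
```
[6, 111, 6, 2, 4]
[6, 2, 4, 251]
[6, 111, 6, 2, 4]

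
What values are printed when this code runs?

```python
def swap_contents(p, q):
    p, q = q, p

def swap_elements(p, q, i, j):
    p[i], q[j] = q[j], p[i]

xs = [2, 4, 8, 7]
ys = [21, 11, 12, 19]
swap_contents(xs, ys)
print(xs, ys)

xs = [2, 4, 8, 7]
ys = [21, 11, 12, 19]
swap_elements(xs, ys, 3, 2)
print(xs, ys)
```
[2, 4, 8, 7] [21, 11, 12, 19]
[2, 4, 8, 12] [21, 11, 7, 19]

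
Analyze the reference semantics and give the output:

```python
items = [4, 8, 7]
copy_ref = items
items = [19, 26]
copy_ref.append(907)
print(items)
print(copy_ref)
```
[19, 26]
[4, 8, 7, 907]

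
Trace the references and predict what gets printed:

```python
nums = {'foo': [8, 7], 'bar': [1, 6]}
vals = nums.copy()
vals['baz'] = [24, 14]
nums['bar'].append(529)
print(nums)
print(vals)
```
{'foo': [8, 7], 'bar': [1, 6, 529]}
{'foo': [8, 7], 'bar': [1, 6, 529], 'baz': [24, 14]}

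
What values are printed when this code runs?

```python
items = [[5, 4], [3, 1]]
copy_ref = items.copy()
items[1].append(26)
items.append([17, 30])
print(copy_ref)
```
[[5, 4], [3, 1, 26]]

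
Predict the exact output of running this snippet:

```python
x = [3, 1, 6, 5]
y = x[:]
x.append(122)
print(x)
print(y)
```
[3, 1, 6, 5, 122]
[3, 1, 6, 5]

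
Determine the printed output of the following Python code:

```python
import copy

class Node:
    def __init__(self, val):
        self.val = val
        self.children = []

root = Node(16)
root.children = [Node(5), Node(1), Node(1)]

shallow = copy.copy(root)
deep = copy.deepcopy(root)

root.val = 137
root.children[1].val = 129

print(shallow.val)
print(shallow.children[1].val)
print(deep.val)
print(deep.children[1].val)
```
16
129
16
1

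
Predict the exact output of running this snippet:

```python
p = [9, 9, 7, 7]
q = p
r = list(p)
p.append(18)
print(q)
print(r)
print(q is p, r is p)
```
[9, 9, 7, 7, 18]
[9, 9, 7, 7]
True False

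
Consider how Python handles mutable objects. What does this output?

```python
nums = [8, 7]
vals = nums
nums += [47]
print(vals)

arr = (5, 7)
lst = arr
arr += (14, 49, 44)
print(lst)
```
[8, 7, 47]
(5, 7)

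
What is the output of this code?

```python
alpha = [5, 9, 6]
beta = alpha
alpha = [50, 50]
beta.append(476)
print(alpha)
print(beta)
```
[50, 50]
[5, 9, 6, 476]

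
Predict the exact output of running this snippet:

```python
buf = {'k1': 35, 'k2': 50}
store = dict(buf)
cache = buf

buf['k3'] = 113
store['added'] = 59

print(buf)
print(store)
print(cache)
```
{'k1': 35, 'k2': 50, 'k3': 113}
{'k1': 35, 'k2': 50, 'added': 59}
{'k1': 35, 'k2': 50, 'k3': 113}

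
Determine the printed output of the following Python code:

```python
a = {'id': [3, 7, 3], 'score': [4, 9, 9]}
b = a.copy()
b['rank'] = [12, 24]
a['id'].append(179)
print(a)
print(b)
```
{'id': [3, 7, 3, 179], 'score': [4, 9, 9]}
{'id': [3, 7, 3, 179], 'score': [4, 9, 9], 'rank': [12, 24]}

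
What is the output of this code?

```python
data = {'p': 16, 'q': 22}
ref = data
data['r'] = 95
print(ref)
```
{'p': 16, 'q': 22, 'r': 95}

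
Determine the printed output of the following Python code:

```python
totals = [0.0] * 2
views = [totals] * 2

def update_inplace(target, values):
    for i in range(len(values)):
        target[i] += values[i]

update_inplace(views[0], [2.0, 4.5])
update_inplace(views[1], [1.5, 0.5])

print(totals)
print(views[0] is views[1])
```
[3.5, 5.0]
True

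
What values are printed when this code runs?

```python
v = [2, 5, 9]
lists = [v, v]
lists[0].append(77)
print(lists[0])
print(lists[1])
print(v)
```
[2, 5, 9, 77]
[2, 5, 9, 77]
[2, 5, 9, 77]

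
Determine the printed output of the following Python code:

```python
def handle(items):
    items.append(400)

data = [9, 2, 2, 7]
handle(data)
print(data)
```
[9, 2, 2, 7, 400]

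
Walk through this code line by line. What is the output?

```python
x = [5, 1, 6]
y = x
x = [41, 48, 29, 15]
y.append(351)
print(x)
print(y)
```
[41, 48, 29, 15]
[5, 1, 6, 351]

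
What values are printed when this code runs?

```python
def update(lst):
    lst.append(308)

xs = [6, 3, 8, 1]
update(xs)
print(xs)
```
[6, 3, 8, 1, 308]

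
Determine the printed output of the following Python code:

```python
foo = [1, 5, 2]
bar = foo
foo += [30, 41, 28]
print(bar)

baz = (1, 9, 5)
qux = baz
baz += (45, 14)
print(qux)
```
[1, 5, 2, 30, 41, 28]
(1, 9, 5)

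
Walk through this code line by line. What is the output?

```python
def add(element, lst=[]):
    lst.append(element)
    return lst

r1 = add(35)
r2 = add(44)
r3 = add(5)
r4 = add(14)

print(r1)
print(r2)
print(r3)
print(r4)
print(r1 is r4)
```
[35, 44, 5, 14]
[35, 44, 5, 14]
[35, 44, 5, 14]
[35, 44, 5, 14]
True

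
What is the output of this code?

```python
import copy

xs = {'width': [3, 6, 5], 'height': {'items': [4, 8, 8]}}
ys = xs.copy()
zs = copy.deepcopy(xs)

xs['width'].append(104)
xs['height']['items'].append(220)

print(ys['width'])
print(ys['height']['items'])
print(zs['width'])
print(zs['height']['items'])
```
[3, 6, 5, 104]
[4, 8, 8, 220]
[3, 6, 5]
[4, 8, 8]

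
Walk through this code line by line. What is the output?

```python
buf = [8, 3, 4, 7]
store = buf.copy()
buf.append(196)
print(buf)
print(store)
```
[8, 3, 4, 7, 196]
[8, 3, 4, 7]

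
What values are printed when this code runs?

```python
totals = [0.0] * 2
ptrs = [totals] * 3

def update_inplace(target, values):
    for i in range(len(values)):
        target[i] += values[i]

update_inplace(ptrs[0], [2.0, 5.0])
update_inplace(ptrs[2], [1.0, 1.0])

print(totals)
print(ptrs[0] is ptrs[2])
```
[3.0, 6.0]
True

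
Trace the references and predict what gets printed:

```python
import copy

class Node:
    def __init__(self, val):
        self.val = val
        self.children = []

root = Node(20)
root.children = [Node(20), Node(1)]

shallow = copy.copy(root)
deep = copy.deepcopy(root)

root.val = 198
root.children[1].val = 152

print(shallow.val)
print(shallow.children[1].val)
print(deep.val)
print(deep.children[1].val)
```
20
152
20
1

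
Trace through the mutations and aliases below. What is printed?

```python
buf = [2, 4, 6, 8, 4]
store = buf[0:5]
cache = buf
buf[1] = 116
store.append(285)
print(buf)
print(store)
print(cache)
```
[2, 116, 6, 8, 4]
[2, 4, 6, 8, 4, 285]
[2, 116, 6, 8, 4]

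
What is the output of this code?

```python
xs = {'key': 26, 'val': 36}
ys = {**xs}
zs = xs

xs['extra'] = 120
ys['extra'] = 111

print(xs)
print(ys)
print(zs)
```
{'key': 26, 'val': 36, 'extra': 120}
{'key': 26, 'val': 36, 'extra': 111}
{'key': 26, 'val': 36, 'extra': 120}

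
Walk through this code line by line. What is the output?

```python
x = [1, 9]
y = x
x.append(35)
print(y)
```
[1, 9, 35]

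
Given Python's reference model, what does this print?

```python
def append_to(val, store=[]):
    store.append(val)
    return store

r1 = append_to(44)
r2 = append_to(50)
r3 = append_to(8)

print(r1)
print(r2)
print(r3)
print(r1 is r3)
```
[44, 50, 8]
[44, 50, 8]
[44, 50, 8]
True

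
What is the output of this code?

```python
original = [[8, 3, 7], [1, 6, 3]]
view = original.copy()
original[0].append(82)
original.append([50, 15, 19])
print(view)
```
[[8, 3, 7, 82], [1, 6, 3]]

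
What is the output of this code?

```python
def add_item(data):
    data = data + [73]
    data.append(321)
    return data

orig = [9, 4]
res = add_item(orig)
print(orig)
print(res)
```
[9, 4]
[9, 4, 73, 321]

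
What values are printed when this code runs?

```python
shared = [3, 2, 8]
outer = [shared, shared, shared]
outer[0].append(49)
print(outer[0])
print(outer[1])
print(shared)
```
[3, 2, 8, 49]
[3, 2, 8, 49]
[3, 2, 8, 49]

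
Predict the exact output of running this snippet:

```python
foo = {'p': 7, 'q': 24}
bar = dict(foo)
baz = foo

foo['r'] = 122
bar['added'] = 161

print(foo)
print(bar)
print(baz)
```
{'p': 7, 'q': 24, 'r': 122}
{'p': 7, 'q': 24, 'added': 161}
{'p': 7, 'q': 24, 'r': 122}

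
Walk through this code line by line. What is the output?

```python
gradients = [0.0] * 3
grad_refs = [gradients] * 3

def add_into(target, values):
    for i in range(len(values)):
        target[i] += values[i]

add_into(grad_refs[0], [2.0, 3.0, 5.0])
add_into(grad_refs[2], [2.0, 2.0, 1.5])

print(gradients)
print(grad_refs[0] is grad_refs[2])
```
[4.0, 5.0, 6.5]
True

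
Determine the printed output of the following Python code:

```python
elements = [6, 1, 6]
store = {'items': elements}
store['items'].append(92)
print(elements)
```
[6, 1, 6, 92]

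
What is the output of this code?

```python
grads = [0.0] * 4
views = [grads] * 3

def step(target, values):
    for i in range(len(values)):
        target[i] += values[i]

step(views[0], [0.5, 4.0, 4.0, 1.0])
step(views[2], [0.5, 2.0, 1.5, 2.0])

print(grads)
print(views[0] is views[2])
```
[1.0, 6.0, 5.5, 3.0]
True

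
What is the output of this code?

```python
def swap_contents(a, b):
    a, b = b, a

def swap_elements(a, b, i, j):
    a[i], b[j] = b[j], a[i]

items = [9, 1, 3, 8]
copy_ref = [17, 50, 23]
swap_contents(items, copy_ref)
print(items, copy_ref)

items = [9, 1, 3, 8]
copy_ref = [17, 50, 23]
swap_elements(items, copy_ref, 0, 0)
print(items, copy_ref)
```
[9, 1, 3, 8] [17, 50, 23]
[17, 1, 3, 8] [9, 50, 23]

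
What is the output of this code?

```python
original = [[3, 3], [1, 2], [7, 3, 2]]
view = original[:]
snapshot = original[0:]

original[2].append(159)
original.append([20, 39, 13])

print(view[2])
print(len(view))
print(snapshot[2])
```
[7, 3, 2, 159]
3
[7, 3, 2, 159]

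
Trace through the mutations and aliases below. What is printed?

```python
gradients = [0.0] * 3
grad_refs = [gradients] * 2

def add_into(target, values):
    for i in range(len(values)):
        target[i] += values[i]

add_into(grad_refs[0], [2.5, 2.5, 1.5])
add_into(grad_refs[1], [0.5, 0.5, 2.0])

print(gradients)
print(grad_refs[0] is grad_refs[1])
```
[3.0, 3.0, 3.5]
True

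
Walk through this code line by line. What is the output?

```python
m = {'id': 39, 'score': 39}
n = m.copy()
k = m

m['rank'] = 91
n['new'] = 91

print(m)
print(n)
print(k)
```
{'id': 39, 'score': 39, 'rank': 91}
{'id': 39, 'score': 39, 'new': 91}
{'id': 39, 'score': 39, 'rank': 91}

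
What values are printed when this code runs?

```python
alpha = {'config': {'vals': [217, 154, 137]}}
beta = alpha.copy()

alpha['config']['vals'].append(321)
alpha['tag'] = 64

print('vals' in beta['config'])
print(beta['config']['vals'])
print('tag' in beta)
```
True
[217, 154, 137, 321]
False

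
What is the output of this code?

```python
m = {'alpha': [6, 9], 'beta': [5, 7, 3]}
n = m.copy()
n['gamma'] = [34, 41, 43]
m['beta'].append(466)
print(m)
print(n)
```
{'alpha': [6, 9], 'beta': [5, 7, 3, 466]}
{'alpha': [6, 9], 'beta': [5, 7, 3, 466], 'gamma': [34, 41, 43]}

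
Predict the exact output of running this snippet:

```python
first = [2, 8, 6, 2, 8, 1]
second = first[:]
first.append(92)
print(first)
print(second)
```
[2, 8, 6, 2, 8, 1, 92]
[2, 8, 6, 2, 8, 1]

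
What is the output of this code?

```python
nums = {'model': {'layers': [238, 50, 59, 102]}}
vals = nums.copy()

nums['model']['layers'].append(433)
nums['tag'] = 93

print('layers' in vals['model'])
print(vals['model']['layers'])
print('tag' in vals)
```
True
[238, 50, 59, 102, 433]
False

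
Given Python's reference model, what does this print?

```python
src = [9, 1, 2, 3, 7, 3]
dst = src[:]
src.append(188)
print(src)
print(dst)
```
[9, 1, 2, 3, 7, 3, 188]
[9, 1, 2, 3, 7, 3]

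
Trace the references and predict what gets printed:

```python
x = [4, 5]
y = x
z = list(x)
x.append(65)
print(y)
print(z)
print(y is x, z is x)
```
[4, 5, 65]
[4, 5]
True False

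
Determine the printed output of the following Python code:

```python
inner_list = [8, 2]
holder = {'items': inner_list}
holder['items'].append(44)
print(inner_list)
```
[8, 2, 44]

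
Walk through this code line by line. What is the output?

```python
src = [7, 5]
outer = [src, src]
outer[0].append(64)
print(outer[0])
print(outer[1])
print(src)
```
[7, 5, 64]
[7, 5, 64]
[7, 5, 64]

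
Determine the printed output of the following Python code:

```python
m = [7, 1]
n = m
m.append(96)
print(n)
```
[7, 1, 96]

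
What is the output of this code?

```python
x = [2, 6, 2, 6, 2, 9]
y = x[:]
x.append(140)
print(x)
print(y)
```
[2, 6, 2, 6, 2, 9, 140]
[2, 6, 2, 6, 2, 9]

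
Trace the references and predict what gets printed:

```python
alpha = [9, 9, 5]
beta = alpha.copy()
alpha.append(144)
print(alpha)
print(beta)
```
[9, 9, 5, 144]
[9, 9, 5]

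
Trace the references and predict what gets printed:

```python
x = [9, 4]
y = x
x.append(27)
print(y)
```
[9, 4, 27]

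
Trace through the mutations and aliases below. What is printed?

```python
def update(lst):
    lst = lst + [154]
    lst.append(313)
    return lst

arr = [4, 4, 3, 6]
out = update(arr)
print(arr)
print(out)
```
[4, 4, 3, 6]
[4, 4, 3, 6, 154, 313]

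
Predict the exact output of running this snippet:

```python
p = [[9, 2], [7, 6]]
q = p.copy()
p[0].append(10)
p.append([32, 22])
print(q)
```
[[9, 2, 10], [7, 6]]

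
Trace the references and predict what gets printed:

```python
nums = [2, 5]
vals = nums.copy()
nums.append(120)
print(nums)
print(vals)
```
[2, 5, 120]
[2, 5]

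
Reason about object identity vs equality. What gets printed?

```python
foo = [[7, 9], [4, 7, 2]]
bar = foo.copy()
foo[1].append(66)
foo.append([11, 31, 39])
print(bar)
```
[[7, 9], [4, 7, 2, 66]]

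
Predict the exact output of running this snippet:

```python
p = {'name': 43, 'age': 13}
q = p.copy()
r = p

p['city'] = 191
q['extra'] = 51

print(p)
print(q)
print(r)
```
{'name': 43, 'age': 13, 'city': 191}
{'name': 43, 'age': 13, 'extra': 51}
{'name': 43, 'age': 13, 'city': 191}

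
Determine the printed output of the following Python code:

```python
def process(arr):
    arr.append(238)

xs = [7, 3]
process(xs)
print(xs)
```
[7, 3, 238]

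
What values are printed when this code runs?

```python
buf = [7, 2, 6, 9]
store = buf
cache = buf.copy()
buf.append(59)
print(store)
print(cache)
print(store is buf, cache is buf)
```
[7, 2, 6, 9, 59]
[7, 2, 6, 9]
True False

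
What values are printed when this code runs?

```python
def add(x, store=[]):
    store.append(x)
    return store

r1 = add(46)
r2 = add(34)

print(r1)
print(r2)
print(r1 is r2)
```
[46, 34]
[46, 34]
True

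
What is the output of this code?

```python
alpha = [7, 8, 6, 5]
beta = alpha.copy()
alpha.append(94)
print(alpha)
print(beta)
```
[7, 8, 6, 5, 94]
[7, 8, 6, 5]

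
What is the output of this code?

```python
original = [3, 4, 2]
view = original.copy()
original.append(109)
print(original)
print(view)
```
[3, 4, 2, 109]
[3, 4, 2]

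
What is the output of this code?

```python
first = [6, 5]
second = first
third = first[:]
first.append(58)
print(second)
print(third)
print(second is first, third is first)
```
[6, 5, 58]
[6, 5]
True False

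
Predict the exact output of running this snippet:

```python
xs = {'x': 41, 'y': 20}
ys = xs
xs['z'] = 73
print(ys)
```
{'x': 41, 'y': 20, 'z': 73}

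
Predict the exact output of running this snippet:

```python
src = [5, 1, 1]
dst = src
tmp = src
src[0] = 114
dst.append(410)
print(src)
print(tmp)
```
[114, 1, 1, 410]
[114, 1, 1, 410]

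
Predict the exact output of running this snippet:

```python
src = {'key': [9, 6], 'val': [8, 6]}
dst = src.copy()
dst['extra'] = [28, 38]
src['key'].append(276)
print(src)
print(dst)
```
{'key': [9, 6, 276], 'val': [8, 6]}
{'key': [9, 6, 276], 'val': [8, 6], 'extra': [28, 38]}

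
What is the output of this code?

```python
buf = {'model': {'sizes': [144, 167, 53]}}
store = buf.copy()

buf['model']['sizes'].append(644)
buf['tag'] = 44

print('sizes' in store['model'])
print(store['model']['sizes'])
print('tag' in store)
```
True
[144, 167, 53, 644]
False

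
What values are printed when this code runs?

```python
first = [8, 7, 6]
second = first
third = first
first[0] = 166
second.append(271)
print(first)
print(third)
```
[166, 7, 6, 271]
[166, 7, 6, 271]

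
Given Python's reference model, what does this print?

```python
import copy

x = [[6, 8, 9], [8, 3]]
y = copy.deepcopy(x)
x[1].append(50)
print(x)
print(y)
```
[[6, 8, 9], [8, 3, 50]]
[[6, 8, 9], [8, 3]]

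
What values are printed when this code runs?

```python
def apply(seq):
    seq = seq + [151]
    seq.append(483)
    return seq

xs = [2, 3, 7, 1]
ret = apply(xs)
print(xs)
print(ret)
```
[2, 3, 7, 1]
[2, 3, 7, 1, 151, 483]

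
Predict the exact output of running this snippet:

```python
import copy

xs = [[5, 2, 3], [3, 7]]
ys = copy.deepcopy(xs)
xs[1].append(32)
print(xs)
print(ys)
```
[[5, 2, 3], [3, 7, 32]]
[[5, 2, 3], [3, 7]]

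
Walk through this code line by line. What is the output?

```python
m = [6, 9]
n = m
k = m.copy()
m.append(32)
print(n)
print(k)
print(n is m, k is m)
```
[6, 9, 32]
[6, 9]
True False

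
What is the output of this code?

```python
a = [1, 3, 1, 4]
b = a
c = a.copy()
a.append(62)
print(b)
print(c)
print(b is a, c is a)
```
[1, 3, 1, 4, 62]
[1, 3, 1, 4]
True False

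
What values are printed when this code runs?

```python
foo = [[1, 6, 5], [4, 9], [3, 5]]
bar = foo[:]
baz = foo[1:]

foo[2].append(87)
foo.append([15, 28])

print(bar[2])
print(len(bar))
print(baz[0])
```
[3, 5, 87]
3
[4, 9]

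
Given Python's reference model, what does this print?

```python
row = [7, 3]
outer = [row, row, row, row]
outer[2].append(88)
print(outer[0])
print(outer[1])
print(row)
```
[7, 3, 88]
[7, 3, 88]
[7, 3, 88]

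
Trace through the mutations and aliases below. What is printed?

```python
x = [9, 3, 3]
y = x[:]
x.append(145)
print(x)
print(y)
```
[9, 3, 3, 145]
[9, 3, 3]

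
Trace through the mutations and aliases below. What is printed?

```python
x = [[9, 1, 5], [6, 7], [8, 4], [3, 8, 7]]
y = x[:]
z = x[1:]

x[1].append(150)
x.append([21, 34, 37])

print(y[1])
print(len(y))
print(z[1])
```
[6, 7, 150]
4
[8, 4]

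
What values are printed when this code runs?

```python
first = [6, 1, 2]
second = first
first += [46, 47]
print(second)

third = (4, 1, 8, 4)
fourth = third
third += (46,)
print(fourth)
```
[6, 1, 2, 46, 47]
(4, 1, 8, 4)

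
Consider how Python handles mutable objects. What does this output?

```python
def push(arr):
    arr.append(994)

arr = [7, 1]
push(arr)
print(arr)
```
[7, 1, 994]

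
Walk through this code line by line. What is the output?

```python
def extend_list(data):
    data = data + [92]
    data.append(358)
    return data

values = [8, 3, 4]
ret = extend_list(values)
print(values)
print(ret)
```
[8, 3, 4]
[8, 3, 4, 92, 358]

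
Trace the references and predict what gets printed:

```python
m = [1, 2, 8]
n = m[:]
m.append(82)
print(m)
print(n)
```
[1, 2, 8, 82]
[1, 2, 8]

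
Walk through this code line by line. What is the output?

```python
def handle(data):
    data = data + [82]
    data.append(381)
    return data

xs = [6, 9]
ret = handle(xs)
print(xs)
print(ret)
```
[6, 9]
[6, 9, 82, 381]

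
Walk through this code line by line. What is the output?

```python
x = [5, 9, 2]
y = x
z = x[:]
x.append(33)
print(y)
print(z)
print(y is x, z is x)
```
[5, 9, 2, 33]
[5, 9, 2]
True False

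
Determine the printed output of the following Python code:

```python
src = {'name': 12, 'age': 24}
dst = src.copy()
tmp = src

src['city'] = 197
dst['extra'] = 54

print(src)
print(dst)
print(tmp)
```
{'name': 12, 'age': 24, 'city': 197}
{'name': 12, 'age': 24, 'extra': 54}
{'name': 12, 'age': 24, 'city': 197}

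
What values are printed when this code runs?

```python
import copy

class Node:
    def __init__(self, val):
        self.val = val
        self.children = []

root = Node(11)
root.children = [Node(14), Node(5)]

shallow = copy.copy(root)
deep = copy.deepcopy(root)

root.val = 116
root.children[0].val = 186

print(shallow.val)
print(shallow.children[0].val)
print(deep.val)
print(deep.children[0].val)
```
11
186
11
14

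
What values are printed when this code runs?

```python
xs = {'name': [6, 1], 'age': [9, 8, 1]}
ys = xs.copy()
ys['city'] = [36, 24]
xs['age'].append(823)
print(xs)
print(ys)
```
{'name': [6, 1], 'age': [9, 8, 1, 823]}
{'name': [6, 1], 'age': [9, 8, 1, 823], 'city': [36, 24]}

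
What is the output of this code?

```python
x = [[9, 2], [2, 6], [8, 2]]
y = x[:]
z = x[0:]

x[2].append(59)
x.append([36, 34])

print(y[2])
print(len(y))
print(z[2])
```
[8, 2, 59]
3
[8, 2, 59]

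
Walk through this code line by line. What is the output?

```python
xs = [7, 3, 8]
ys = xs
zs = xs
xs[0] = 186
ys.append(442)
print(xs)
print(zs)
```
[186, 3, 8, 442]
[186, 3, 8, 442]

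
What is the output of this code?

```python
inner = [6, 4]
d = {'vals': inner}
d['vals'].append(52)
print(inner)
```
[6, 4, 52]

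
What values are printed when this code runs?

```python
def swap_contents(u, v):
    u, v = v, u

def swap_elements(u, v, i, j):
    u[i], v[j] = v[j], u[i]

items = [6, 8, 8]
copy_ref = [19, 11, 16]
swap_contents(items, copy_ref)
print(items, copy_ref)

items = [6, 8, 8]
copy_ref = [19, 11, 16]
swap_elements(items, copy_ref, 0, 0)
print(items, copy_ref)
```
[6, 8, 8] [19, 11, 16]
[19, 8, 8] [6, 11, 16]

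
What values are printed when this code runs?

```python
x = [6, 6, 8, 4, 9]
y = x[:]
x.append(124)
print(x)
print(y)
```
[6, 6, 8, 4, 9, 124]
[6, 6, 8, 4, 9]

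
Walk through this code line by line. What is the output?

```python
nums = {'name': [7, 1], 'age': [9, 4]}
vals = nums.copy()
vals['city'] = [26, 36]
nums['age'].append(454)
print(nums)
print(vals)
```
{'name': [7, 1], 'age': [9, 4, 454]}
{'name': [7, 1], 'age': [9, 4, 454], 'city': [26, 36]}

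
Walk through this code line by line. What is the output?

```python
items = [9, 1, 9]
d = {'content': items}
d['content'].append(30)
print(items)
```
[9, 1, 9, 30]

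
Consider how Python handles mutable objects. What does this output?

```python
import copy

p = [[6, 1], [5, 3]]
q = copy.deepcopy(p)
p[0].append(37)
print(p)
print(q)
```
[[6, 1, 37], [5, 3]]
[[6, 1], [5, 3]]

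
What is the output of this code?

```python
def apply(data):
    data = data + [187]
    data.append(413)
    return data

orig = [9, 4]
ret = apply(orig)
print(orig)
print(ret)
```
[9, 4]
[9, 4, 187, 413]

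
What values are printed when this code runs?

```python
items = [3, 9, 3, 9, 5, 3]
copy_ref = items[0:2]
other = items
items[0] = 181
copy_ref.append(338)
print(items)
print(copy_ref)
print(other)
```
[181, 9, 3, 9, 5, 3]
[3, 9, 338]
[181, 9, 3, 9, 5, 3]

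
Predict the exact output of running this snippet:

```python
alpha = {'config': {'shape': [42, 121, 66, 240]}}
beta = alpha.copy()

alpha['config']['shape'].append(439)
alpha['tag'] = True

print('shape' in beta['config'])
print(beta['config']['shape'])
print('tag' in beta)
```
True
[42, 121, 66, 240, 439]
False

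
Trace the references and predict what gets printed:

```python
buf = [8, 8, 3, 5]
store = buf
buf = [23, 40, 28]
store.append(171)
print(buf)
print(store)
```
[23, 40, 28]
[8, 8, 3, 5, 171]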